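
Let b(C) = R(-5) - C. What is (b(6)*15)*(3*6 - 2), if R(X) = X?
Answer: -2640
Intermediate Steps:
b(C) = -5 - C
(b(6)*15)*(3*6 - 2) = ((-5 - 1*6)*15)*(3*6 - 2) = ((-5 - 6)*15)*(18 - 2) = -11*15*16 = -165*16 = -2640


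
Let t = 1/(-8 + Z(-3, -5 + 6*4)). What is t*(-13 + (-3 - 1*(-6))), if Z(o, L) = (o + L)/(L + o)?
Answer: 10/7 ≈ 1.4286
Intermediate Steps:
Z(o, L) = 1 (Z(o, L) = (L + o)/(L + o) = 1)
t = -⅐ (t = 1/(-8 + 1) = 1/(-7) = -⅐ ≈ -0.14286)
t*(-13 + (-3 - 1*(-6))) = -(-13 + (-3 - 1*(-6)))/7 = -(-13 + (-3 + 6))/7 = -(-13 + 3)/7 = -⅐*(-10) = 10/7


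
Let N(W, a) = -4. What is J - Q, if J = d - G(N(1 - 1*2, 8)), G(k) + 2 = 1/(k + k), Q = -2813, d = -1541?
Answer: 10193/8 ≈ 1274.1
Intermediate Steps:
G(k) = -2 + 1/(2*k) (G(k) = -2 + 1/(k + k) = -2 + 1/(2*k))
J = -12311/8 (J = -1541 - (-2 + (½)/(-4)) = -1541 - (-2 + (½)*(-¼)) = -1541 - (-2 - ⅛) = -1541 - 1*(-17/8) = -1541 + 17/8 = -12311/8 ≈ -1538.9)
J - Q = -12311/8 - 1*(-2813) = -12311/8 + 2813 = 10193/8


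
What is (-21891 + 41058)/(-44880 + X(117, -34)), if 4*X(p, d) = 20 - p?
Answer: -76668/179617 ≈ -0.42684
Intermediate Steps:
X(p, d) = 5 - p/4 (X(p, d) = (20 - p)/4 = 5 - p/4)
(-21891 + 41058)/(-44880 + X(117, -34)) = (-21891 + 41058)/(-44880 + (5 - 1/4*117)) = 19167/(-44880 + (5 - 117/4)) = 19167/(-44880 - 97/4) = 19167/(-179617/4) = 19167*(-4/179617) = -76668/179617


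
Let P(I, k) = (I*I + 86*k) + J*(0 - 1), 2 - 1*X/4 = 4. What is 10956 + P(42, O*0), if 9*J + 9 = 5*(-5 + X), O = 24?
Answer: 114554/9 ≈ 12728.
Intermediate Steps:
X = -8 (X = 8 - 4*4 = 8 - 16 = -8)
J = -74/9 (J = -1 + (5*(-5 - 8))/9 = -1 + (5*(-13))/9 = -1 + (1/9)*(-65) = -1 - 65/9 = -74/9 ≈ -8.2222)
P(I, k) = 74/9 + I**2 + 86*k (P(I, k) = (I*I + 86*k) - 74*(0 - 1)/9 = (I**2 + 86*k) - 74/9*(-1) = (I**2 + 86*k) + 74/9 = 74/9 + I**2 + 86*k)
10956 + P(42, O*0) = 10956 + (74/9 + 42**2 + 86*(24*0)) = 10956 + (74/9 + 1764 + 86*0) = 10956 + (74/9 + 1764 + 0) = 10956 + 15950/9 = 114554/9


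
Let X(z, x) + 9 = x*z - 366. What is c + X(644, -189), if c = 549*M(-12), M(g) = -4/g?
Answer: -121908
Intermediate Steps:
X(z, x) = -375 + x*z (X(z, x) = -9 + (x*z - 366) = -9 + (-366 + x*z) = -375 + x*z)
c = 183 (c = 549*(-4/(-12)) = 549*(-4*(-1/12)) = 549*(⅓) = 183)
c + X(644, -189) = 183 + (-375 - 189*644) = 183 + (-375 - 121716) = 183 - 122091 = -121908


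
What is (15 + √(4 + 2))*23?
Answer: 345 + 23*√6 ≈ 401.34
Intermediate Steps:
(15 + √(4 + 2))*23 = (15 + √6)*23 = 345 + 23*√6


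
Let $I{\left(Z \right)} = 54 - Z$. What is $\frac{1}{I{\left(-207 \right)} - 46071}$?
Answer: $- \frac{1}{45810} \approx -2.1829 \cdot 10^{-5}$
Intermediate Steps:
$\frac{1}{I{\left(-207 \right)} - 46071} = \frac{1}{\left(54 - -207\right) - 46071} = \frac{1}{\left(54 + 207\right) - 46071} = \frac{1}{261 - 46071} = \frac{1}{-45810} = - \frac{1}{45810}$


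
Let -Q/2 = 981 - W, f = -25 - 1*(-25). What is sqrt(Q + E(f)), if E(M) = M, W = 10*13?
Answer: I*sqrt(1702) ≈ 41.255*I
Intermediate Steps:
W = 130
f = 0 (f = -25 + 25 = 0)
Q = -1702 (Q = -2*(981 - 1*130) = -2*(981 - 130) = -2*851 = -1702)
sqrt(Q + E(f)) = sqrt(-1702 + 0) = sqrt(-1702) = I*sqrt(1702)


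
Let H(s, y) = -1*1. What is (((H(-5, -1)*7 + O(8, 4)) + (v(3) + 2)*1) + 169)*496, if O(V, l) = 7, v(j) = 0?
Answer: 84816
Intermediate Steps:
H(s, y) = -1
(((H(-5, -1)*7 + O(8, 4)) + (v(3) + 2)*1) + 169)*496 = (((-1*7 + 7) + (0 + 2)*1) + 169)*496 = (((-7 + 7) + 2*1) + 169)*496 = ((0 + 2) + 169)*496 = (2 + 169)*496 = 171*496 = 84816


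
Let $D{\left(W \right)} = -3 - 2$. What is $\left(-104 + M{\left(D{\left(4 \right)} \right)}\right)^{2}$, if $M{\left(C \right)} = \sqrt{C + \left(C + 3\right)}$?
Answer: $\left(104 - i \sqrt{7}\right)^{2} \approx 10809.0 - 550.32 i$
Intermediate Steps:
$D{\left(W \right)} = -5$ ($D{\left(W \right)} = -3 - 2 = -5$)
$M{\left(C \right)} = \sqrt{3 + 2 C}$ ($M{\left(C \right)} = \sqrt{C + \left(3 + C\right)} = \sqrt{3 + 2 C}$)
$\left(-104 + M{\left(D{\left(4 \right)} \right)}\right)^{2} = \left(-104 + \sqrt{3 + 2 \left(-5\right)}\right)^{2} = \left(-104 + \sqrt{3 - 10}\right)^{2} = \left(-104 + \sqrt{-7}\right)^{2} = \left(-104 + i \sqrt{7}\right)^{2}$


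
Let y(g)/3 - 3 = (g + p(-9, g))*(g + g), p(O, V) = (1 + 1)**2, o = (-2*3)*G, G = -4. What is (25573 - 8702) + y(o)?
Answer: 20912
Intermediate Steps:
o = 24 (o = -2*3*(-4) = -6*(-4) = 24)
p(O, V) = 4 (p(O, V) = 2**2 = 4)
y(g) = 9 + 6*g*(4 + g) (y(g) = 9 + 3*((g + 4)*(g + g)) = 9 + 3*((4 + g)*(2*g)) = 9 + 3*(2*g*(4 + g)) = 9 + 6*g*(4 + g))
(25573 - 8702) + y(o) = (25573 - 8702) + (9 + 6*24**2 + 24*24) = 16871 + (9 + 6*576 + 576) = 16871 + (9 + 3456 + 576) = 16871 + 4041 = 20912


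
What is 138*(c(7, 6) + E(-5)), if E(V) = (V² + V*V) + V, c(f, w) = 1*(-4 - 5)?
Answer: 4968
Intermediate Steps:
c(f, w) = -9 (c(f, w) = 1*(-9) = -9)
E(V) = V + 2*V² (E(V) = (V² + V²) + V = 2*V² + V = V + 2*V²)
138*(c(7, 6) + E(-5)) = 138*(-9 - 5*(1 + 2*(-5))) = 138*(-9 - 5*(1 - 10)) = 138*(-9 - 5*(-9)) = 138*(-9 + 45) = 138*36 = 4968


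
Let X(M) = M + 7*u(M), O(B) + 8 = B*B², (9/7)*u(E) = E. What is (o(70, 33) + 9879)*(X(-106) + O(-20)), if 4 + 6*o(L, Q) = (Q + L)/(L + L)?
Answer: -32453098633/378 ≈ -8.5855e+7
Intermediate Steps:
u(E) = 7*E/9
o(L, Q) = -⅔ + (L + Q)/(12*L) (o(L, Q) = -⅔ + ((Q + L)/(L + L))/6 = -⅔ + ((L + Q)/((2*L)))/6 = -⅔ + ((L + Q)*(1/(2*L)))/6 = -⅔ + ((L + Q)/(2*L))/6 = -⅔ + (L + Q)/(12*L))
O(B) = -8 + B³ (O(B) = -8 + B*B² = -8 + B³)
X(M) = 58*M/9 (X(M) = M + 7*(7*M/9) = M + 49*M/9 = 58*M/9)
(o(70, 33) + 9879)*(X(-106) + O(-20)) = ((1/12)*(33 - 7*70)/70 + 9879)*((58/9)*(-106) + (-8 + (-20)³)) = ((1/12)*(1/70)*(33 - 490) + 9879)*(-6148/9 + (-8 - 8000)) = ((1/12)*(1/70)*(-457) + 9879)*(-6148/9 - 8008) = (-457/840 + 9879)*(-78220/9) = (8297903/840)*(-78220/9) = -32453098633/378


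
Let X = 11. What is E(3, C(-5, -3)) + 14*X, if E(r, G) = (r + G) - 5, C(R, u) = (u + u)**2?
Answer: 188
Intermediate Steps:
C(R, u) = 4*u**2 (C(R, u) = (2*u)**2 = 4*u**2)
E(r, G) = -5 + G + r (E(r, G) = (G + r) - 5 = -5 + G + r)
E(3, C(-5, -3)) + 14*X = (-5 + 4*(-3)**2 + 3) + 14*11 = (-5 + 4*9 + 3) + 154 = (-5 + 36 + 3) + 154 = 34 + 154 = 188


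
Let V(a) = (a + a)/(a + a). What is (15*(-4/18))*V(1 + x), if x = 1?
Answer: -10/3 ≈ -3.3333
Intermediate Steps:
V(a) = 1 (V(a) = (2*a)/((2*a)) = (2*a)*(1/(2*a)) = 1)
(15*(-4/18))*V(1 + x) = (15*(-4/18))*1 = (15*(-4*1/18))*1 = (15*(-2/9))*1 = -10/3*1 = -10/3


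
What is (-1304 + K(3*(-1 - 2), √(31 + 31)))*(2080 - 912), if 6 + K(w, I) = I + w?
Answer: -1540592 + 1168*√62 ≈ -1.5314e+6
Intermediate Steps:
K(w, I) = -6 + I + w (K(w, I) = -6 + (I + w) = -6 + I + w)
(-1304 + K(3*(-1 - 2), √(31 + 31)))*(2080 - 912) = (-1304 + (-6 + √(31 + 31) + 3*(-1 - 2)))*(2080 - 912) = (-1304 + (-6 + √62 + 3*(-3)))*1168 = (-1304 + (-6 + √62 - 9))*1168 = (-1304 + (-15 + √62))*1168 = (-1319 + √62)*1168 = -1540592 + 1168*√62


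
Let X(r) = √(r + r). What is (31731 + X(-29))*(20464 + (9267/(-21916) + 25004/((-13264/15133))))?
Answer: -1162178526384456/4542091 - 36625965976*I*√58/4542091 ≈ -2.5587e+8 - 61411.0*I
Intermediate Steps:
X(r) = √2*√r (X(r) = √(2*r) = √2*√r)
(31731 + X(-29))*(20464 + (9267/(-21916) + 25004/((-13264/15133)))) = (31731 + √2*√(-29))*(20464 + (9267/(-21916) + 25004/((-13264/15133)))) = (31731 + √2*(I*√29))*(20464 + (9267*(-1/21916) + 25004/((-13264*1/15133)))) = (31731 + I*√58)*(20464 + (-9267/21916 + 25004/(-13264/15133))) = (31731 + I*√58)*(20464 + (-9267/21916 + 25004*(-15133/13264))) = (31731 + I*√58)*(20464 + (-9267/21916 - 94596383/3316)) = (31731 + I*√58)*(20464 - 129575316200/4542091) = (31731 + I*√58)*(-36625965976/4542091) = -1162178526384456/4542091 - 36625965976*I*√58/4542091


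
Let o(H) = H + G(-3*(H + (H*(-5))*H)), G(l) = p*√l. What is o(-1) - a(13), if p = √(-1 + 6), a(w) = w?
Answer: -14 + 3*√10 ≈ -4.5132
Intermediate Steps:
p = √5 ≈ 2.2361
G(l) = √5*√l
o(H) = H + √5*√(-3*H + 15*H²) (o(H) = H + √5*√(-3*(H + (H*(-5))*H)) = H + √5*√(-3*(H + (-5*H)*H)) = H + √5*√(-3*(H - 5*H²)) = H + √5*√(-3*H + 15*H²))
o(-1) - a(13) = (-1 + √15*√(-(-1 + 5*(-1)))) - 1*13 = (-1 + √15*√(-(-1 - 5))) - 13 = (-1 + √15*√(-1*(-6))) - 13 = (-1 + √15*√6) - 13 = (-1 + 3*√10) - 13 = -14 + 3*√10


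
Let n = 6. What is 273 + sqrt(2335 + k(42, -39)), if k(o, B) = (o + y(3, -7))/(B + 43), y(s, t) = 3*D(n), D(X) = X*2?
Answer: 273 + sqrt(9418)/2 ≈ 321.52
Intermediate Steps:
D(X) = 2*X
y(s, t) = 36 (y(s, t) = 3*(2*6) = 3*12 = 36)
k(o, B) = (36 + o)/(43 + B) (k(o, B) = (o + 36)/(B + 43) = (36 + o)/(43 + B))
273 + sqrt(2335 + k(42, -39)) = 273 + sqrt(2335 + (36 + 42)/(43 - 39)) = 273 + sqrt(2335 + 78/4) = 273 + sqrt(2335 + (1/4)*78) = 273 + sqrt(2335 + 39/2) = 273 + sqrt(4709/2) = 273 + sqrt(9418)/2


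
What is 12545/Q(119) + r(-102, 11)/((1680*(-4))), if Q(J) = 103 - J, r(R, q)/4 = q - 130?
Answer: -94079/120 ≈ -783.99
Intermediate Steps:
r(R, q) = -520 + 4*q (r(R, q) = 4*(q - 130) = 4*(-130 + q) = -520 + 4*q)
12545/Q(119) + r(-102, 11)/((1680*(-4))) = 12545/(103 - 1*119) + (-520 + 4*11)/((1680*(-4))) = 12545/(103 - 119) + (-520 + 44)/(-6720) = 12545/(-16) - 476*(-1/6720) = 12545*(-1/16) + 17/240 = -12545/16 + 17/240 = -94079/120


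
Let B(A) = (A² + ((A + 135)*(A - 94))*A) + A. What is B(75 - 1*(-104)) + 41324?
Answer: 4851054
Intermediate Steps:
B(A) = A + A² + A*(-94 + A)*(135 + A) (B(A) = (A² + ((135 + A)*(-94 + A))*A) + A = (A² + ((-94 + A)*(135 + A))*A) + A = (A² + A*(-94 + A)*(135 + A)) + A = A + A² + A*(-94 + A)*(135 + A))
B(75 - 1*(-104)) + 41324 = (75 - 1*(-104))*(-12689 + (75 - 1*(-104))² + 42*(75 - 1*(-104))) + 41324 = (75 + 104)*(-12689 + (75 + 104)² + 42*(75 + 104)) + 41324 = 179*(-12689 + 179² + 42*179) + 41324 = 179*(-12689 + 32041 + 7518) + 41324 = 179*26870 + 41324 = 4809730 + 41324 = 4851054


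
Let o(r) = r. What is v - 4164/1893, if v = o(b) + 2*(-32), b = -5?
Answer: -44927/631 ≈ -71.200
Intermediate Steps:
v = -69 (v = -5 + 2*(-32) = -5 - 64 = -69)
v - 4164/1893 = -69 - 4164/1893 = -69 - 1*1388/631 = -69 - 1388/631 = -44927/631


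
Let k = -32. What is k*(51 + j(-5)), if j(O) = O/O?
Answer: -1664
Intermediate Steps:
j(O) = 1
k*(51 + j(-5)) = -32*(51 + 1) = -32*52 = -1664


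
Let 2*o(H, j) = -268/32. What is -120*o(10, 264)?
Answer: 1005/2 ≈ 502.50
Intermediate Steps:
o(H, j) = -67/16 (o(H, j) = (-268/32)/2 = (-268*1/32)/2 = (½)*(-67/8) = -67/16)
-120*o(10, 264) = -120*(-67/16) = 1005/2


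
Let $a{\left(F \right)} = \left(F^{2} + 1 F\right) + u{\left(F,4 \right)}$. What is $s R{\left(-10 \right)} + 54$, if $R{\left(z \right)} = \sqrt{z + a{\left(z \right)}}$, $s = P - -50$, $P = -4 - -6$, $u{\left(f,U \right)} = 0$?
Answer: $54 + 208 \sqrt{5} \approx 519.1$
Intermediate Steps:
$P = 2$ ($P = -4 + 6 = 2$)
$s = 52$ ($s = 2 - -50 = 2 + 50 = 52$)
$a{\left(F \right)} = F + F^{2}$ ($a{\left(F \right)} = \left(F^{2} + 1 F\right) + 0 = \left(F^{2} + F\right) + 0 = \left(F + F^{2}\right) + 0 = F + F^{2}$)
$R{\left(z \right)} = \sqrt{z + z \left(1 + z\right)}$
$s R{\left(-10 \right)} + 54 = 52 \sqrt{- 10 \left(2 - 10\right)} + 54 = 52 \sqrt{\left(-10\right) \left(-8\right)} + 54 = 52 \sqrt{80} + 54 = 52 \cdot 4 \sqrt{5} + 54 = 208 \sqrt{5} + 54 = 54 + 208 \sqrt{5}$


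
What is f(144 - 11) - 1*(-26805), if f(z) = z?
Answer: 26938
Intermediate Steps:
f(144 - 11) - 1*(-26805) = (144 - 11) - 1*(-26805) = 133 + 26805 = 26938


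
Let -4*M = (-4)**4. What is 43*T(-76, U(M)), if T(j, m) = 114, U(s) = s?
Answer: 4902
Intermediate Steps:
M = -64 (M = -1/4*(-4)**4 = -1/4*256 = -64)
43*T(-76, U(M)) = 43*114 = 4902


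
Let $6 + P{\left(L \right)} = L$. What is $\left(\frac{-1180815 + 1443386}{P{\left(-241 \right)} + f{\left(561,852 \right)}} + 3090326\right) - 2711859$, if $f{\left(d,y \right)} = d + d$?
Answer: $\frac{331421196}{875} \approx 3.7877 \cdot 10^{5}$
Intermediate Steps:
$P{\left(L \right)} = -6 + L$
$f{\left(d,y \right)} = 2 d$
$\left(\frac{-1180815 + 1443386}{P{\left(-241 \right)} + f{\left(561,852 \right)}} + 3090326\right) - 2711859 = \left(\frac{-1180815 + 1443386}{\left(-6 - 241\right) + 2 \cdot 561} + 3090326\right) - 2711859 = \left(\frac{262571}{-247 + 1122} + 3090326\right) - 2711859 = \left(\frac{262571}{875} + 3090326\right) - 2711859 = \frac{2704297821}{875} - 2711859 = \frac{331421196}{875}$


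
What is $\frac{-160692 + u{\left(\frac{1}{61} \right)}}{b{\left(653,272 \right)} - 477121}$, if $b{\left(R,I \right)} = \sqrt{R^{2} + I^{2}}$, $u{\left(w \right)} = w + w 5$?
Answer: $\frac{2338419164463}{6943140421564} + \frac{4901103 \sqrt{500393}}{6943140421564} \approx 0.3373$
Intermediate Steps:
$u{\left(w \right)} = 6 w$ ($u{\left(w \right)} = w + 5 w = 6 w$)
$b{\left(R,I \right)} = \sqrt{I^{2} + R^{2}}$
$\frac{-160692 + u{\left(\frac{1}{61} \right)}}{b{\left(653,272 \right)} - 477121} = \frac{-160692 + \frac{6}{61}}{\sqrt{272^{2} + 653^{2}} - 477121} = \frac{-160692 + 6 \cdot \frac{1}{61}}{\sqrt{73984 + 426409} - 477121} = \frac{-160692 + \frac{6}{61}}{\sqrt{500393} - 477121} = - \frac{9802206}{61 \left(-477121 + \sqrt{500393}\right)}$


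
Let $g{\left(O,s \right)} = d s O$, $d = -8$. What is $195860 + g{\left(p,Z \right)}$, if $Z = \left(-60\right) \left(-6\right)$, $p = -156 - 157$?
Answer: $1097300$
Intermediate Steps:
$p = -313$
$Z = 360$
$g{\left(O,s \right)} = - 8 O s$ ($g{\left(O,s \right)} = - 8 s O = - 8 O s$)
$195860 + g{\left(p,Z \right)} = 195860 - \left(-2504\right) 360 = 195860 + 901440 = 1097300$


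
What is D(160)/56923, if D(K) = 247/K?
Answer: 247/9107680 ≈ 2.7120e-5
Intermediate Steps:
D(160)/56923 = (247/160)/56923 = (247*(1/160))*(1/56923) = (247/160)*(1/56923) = 247/9107680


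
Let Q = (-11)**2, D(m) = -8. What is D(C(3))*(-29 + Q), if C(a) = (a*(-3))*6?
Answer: -736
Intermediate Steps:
C(a) = -18*a (C(a) = -3*a*6 = -18*a)
Q = 121
D(C(3))*(-29 + Q) = -8*(-29 + 121) = -8*92 = -736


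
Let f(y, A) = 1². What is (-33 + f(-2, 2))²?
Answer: 1024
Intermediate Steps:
f(y, A) = 1
(-33 + f(-2, 2))² = (-33 + 1)² = (-32)² = 1024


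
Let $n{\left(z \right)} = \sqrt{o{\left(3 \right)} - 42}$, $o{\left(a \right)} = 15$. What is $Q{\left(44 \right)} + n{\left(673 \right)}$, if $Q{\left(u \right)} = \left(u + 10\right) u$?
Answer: $2376 + 3 i \sqrt{3} \approx 2376.0 + 5.1962 i$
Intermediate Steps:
$n{\left(z \right)} = 3 i \sqrt{3}$ ($n{\left(z \right)} = \sqrt{15 - 42} = \sqrt{-27} = 3 i \sqrt{3}$)
$Q{\left(u \right)} = u \left(10 + u\right)$ ($Q{\left(u \right)} = \left(10 + u\right) u = u \left(10 + u\right)$)
$Q{\left(44 \right)} + n{\left(673 \right)} = 44 \left(10 + 44\right) + 3 i \sqrt{3} = 44 \cdot 54 + 3 i \sqrt{3} = 2376 + 3 i \sqrt{3}$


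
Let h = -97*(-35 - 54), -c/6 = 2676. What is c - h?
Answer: -24689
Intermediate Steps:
c = -16056 (c = -6*2676 = -16056)
h = 8633 (h = -97*(-89) = 8633)
c - h = -16056 - 1*8633 = -16056 - 8633 = -24689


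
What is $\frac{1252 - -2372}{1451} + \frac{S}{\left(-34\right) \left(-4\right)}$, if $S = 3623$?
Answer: $\frac{5749837}{197336} \approx 29.137$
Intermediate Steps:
$\frac{1252 - -2372}{1451} + \frac{S}{\left(-34\right) \left(-4\right)} = \frac{1252 - -2372}{1451} + \frac{3623}{\left(-34\right) \left(-4\right)} = \left(1252 + 2372\right) \frac{1}{1451} + \frac{3623}{136} = 3624 \cdot \frac{1}{1451} + 3623 \cdot \frac{1}{136} = \frac{3624}{1451} + \frac{3623}{136} = \frac{5749837}{197336}$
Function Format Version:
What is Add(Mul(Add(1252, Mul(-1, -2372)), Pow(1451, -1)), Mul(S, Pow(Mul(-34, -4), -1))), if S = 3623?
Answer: Rational(5749837, 197336) ≈ 29.137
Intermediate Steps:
Add(Mul(Add(1252, Mul(-1, -2372)), Pow(1451, -1)), Mul(S, Pow(Mul(-34, -4), -1))) = Add(Mul(Add(1252, Mul(-1, -2372)), Pow(1451, -1)), Mul(3623, Pow(Mul(-34, -4), -1))) = Add(Mul(Add(1252, 2372), Rational(1, 1451)), Mul(3623, Pow(136, -1))) = Add(Mul(3624, Rational(1, 1451)), Mul(3623, Rational(1, 136))) = Add(Rational(3624, 1451), Rational(3623, 136)) = Rational(5749837, 197336)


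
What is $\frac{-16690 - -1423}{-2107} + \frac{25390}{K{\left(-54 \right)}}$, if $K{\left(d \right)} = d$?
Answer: $- \frac{3762308}{8127} \approx -462.94$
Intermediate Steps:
$\frac{-16690 - -1423}{-2107} + \frac{25390}{K{\left(-54 \right)}} = \frac{-16690 - -1423}{-2107} + \frac{25390}{-54} = \left(-16690 + 1423\right) \left(- \frac{1}{2107}\right) + 25390 \left(- \frac{1}{54}\right) = \left(-15267\right) \left(- \frac{1}{2107}\right) - \frac{12695}{27} = \frac{2181}{301} - \frac{12695}{27} = - \frac{3762308}{8127}$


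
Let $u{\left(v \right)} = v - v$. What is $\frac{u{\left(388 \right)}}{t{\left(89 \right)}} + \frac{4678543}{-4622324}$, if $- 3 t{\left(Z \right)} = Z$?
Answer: $- \frac{4678543}{4622324} \approx -1.0122$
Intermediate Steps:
$u{\left(v \right)} = 0$
$t{\left(Z \right)} = - \frac{Z}{3}$
$\frac{u{\left(388 \right)}}{t{\left(89 \right)}} + \frac{4678543}{-4622324} = \frac{0}{\left(- \frac{1}{3}\right) 89} + \frac{4678543}{-4622324} = \frac{0}{- \frac{89}{3}} + 4678543 \left(- \frac{1}{4622324}\right) = 0 \left(- \frac{3}{89}\right) - \frac{4678543}{4622324} = 0 - \frac{4678543}{4622324} = - \frac{4678543}{4622324}$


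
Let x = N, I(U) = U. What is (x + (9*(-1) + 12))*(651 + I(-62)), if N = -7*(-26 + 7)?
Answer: 80104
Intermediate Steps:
N = 133 (N = -7*(-19) = 133)
x = 133
(x + (9*(-1) + 12))*(651 + I(-62)) = (133 + (9*(-1) + 12))*(651 - 62) = (133 + (-9 + 12))*589 = (133 + 3)*589 = 136*589 = 80104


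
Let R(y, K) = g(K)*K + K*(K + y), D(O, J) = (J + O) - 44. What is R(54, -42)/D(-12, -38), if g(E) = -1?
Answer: 231/47 ≈ 4.9149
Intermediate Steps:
D(O, J) = -44 + J + O
R(y, K) = -K + K*(K + y)
R(54, -42)/D(-12, -38) = (-42*(-1 - 42 + 54))/(-44 - 38 - 12) = -42*11/(-94) = -462*(-1/94) = 231/47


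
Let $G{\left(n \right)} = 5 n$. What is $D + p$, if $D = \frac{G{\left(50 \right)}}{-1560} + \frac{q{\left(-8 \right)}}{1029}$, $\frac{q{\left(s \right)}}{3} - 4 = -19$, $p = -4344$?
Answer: $- \frac{232449667}{53508} \approx -4344.2$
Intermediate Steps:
$q{\left(s \right)} = -45$ ($q{\left(s \right)} = 12 + 3 \left(-19\right) = 12 - 57 = -45$)
$D = - \frac{10915}{53508}$ ($D = \frac{5 \cdot 50}{-1560} - \frac{45}{1029} = 250 \left(- \frac{1}{1560}\right) - \frac{15}{343} = - \frac{25}{156} - \frac{15}{343} = - \frac{10915}{53508} \approx -0.20399$)
$D + p = - \frac{10915}{53508} - 4344 = - \frac{232449667}{53508}$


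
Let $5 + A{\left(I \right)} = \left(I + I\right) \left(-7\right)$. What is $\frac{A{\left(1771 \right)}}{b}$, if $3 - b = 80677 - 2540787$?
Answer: $- \frac{24799}{2460113} \approx -0.01008$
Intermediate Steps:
$A{\left(I \right)} = -5 - 14 I$ ($A{\left(I \right)} = -5 + \left(I + I\right) \left(-7\right) = -5 + 2 I \left(-7\right) = -5 - 14 I$)
$b = 2460113$ ($b = 3 - \left(80677 - 2540787\right) = 3 - -2460110 = 3 + 2460110 = 2460113$)
$\frac{A{\left(1771 \right)}}{b} = \frac{-5 - 24794}{2460113} = \left(-5 - 24794\right) \frac{1}{2460113} = \left(-24799\right) \frac{1}{2460113} = - \frac{24799}{2460113}$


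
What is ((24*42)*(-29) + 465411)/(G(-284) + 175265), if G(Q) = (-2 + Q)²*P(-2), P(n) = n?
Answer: 145393/3891 ≈ 37.366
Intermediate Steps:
G(Q) = -2*(-2 + Q)² (G(Q) = (-2 + Q)²*(-2) = -2*(-2 + Q)²)
((24*42)*(-29) + 465411)/(G(-284) + 175265) = ((24*42)*(-29) + 465411)/(-2*(-2 - 284)² + 175265) = (1008*(-29) + 465411)/(-2*(-286)² + 175265) = (-29232 + 465411)/(-2*81796 + 175265) = 436179/(-163592 + 175265) = 436179/11673 = 436179*(1/11673) = 145393/3891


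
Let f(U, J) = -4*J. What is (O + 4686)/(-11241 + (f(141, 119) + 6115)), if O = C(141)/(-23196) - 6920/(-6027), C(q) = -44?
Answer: -18202064495/21754789994 ≈ -0.83669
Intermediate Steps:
O = 4466153/3883397 (O = -44/(-23196) - 6920/(-6027) = -44*(-1/23196) - 6920*(-1/6027) = 11/5799 + 6920/6027 = 4466153/3883397 ≈ 1.1501)
(O + 4686)/(-11241 + (f(141, 119) + 6115)) = (4466153/3883397 + 4686)/(-11241 + (-4*119 + 6115)) = 18202064495/(3883397*(-11241 + (-476 + 6115))) = 18202064495/(3883397*(-11241 + 5639)) = (18202064495/3883397)/(-5602) = (18202064495/3883397)*(-1/5602) = -18202064495/21754789994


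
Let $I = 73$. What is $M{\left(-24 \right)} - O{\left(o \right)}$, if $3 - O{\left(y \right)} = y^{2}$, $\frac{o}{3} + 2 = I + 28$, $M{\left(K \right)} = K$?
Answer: $88182$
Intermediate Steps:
$o = 297$ ($o = -6 + 3 \left(73 + 28\right) = -6 + 3 \cdot 101 = -6 + 303 = 297$)
$O{\left(y \right)} = 3 - y^{2}$
$M{\left(-24 \right)} - O{\left(o \right)} = -24 - \left(3 - 297^{2}\right) = -24 - \left(3 - 88209\right) = -24 - -88206 = -24 + 88206 = 88182$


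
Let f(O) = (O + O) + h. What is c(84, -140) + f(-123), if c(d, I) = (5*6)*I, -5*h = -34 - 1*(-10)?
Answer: -22206/5 ≈ -4441.2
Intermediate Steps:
h = 24/5 (h = -(-34 - 1*(-10))/5 = -(-34 + 10)/5 = -⅕*(-24) = 24/5 ≈ 4.8000)
c(d, I) = 30*I
f(O) = 24/5 + 2*O (f(O) = (O + O) + 24/5 = 2*O + 24/5 = 24/5 + 2*O)
c(84, -140) + f(-123) = 30*(-140) + (24/5 + 2*(-123)) = -4200 + (24/5 - 246) = -4200 - 1206/5 = -22206/5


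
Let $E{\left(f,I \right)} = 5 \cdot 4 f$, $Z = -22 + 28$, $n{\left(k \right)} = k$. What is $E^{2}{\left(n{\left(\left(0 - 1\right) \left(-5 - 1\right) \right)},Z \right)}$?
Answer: $14400$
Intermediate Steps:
$Z = 6$
$E{\left(f,I \right)} = 20 f$
$E^{2}{\left(n{\left(\left(0 - 1\right) \left(-5 - 1\right) \right)},Z \right)} = \left(20 \left(0 - 1\right) \left(-5 - 1\right)\right)^{2} = \left(20 \left(\left(-1\right) \left(-6\right)\right)\right)^{2} = \left(20 \cdot 6\right)^{2} = 120^{2} = 14400$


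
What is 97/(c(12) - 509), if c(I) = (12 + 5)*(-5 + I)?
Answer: -97/390 ≈ -0.24872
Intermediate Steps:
c(I) = -85 + 17*I (c(I) = 17*(-5 + I) = -85 + 17*I)
97/(c(12) - 509) = 97/((-85 + 17*12) - 509) = 97/((-85 + 204) - 509) = 97/(119 - 509) = 97/(-390) = 97*(-1/390) = -97/390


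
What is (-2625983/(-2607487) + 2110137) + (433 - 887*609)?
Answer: 4094766313452/2607487 ≈ 1.5704e+6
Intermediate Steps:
(-2625983/(-2607487) + 2110137) + (433 - 887*609) = (-2625983*(-1/2607487) + 2110137) + (433 - 540183) = (2625983/2607487 + 2110137) - 539750 = 5502157421702/2607487 - 539750 = 4094766313452/2607487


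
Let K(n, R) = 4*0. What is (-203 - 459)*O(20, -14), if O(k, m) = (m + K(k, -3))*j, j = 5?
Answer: 46340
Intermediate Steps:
K(n, R) = 0
O(k, m) = 5*m (O(k, m) = (m + 0)*5 = m*5 = 5*m)
(-203 - 459)*O(20, -14) = (-203 - 459)*(5*(-14)) = -662*(-70) = 46340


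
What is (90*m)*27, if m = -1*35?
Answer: -85050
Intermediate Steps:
m = -35
(90*m)*27 = (90*(-35))*27 = -3150*27 = -85050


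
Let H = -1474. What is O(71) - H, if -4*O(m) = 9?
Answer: 5887/4 ≈ 1471.8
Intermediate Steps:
O(m) = -9/4 (O(m) = -1/4*9 = -9/4)
O(71) - H = -9/4 - 1*(-1474) = -9/4 + 1474 = 5887/4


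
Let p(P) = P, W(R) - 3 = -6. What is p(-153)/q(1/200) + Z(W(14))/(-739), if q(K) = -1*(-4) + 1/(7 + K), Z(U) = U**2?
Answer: -158459103/4289156 ≈ -36.944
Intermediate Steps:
W(R) = -3 (W(R) = 3 - 6 = -3)
q(K) = 4 + 1/(7 + K)
p(-153)/q(1/200) + Z(W(14))/(-739) = -153*(7 + 1/200)/(29 + 4/200) + (-3)**2/(-739) = -153*(7 + 1/200)/(29 + 4*(1/200)) + 9*(-1/739) = -153*1401/(200*(29 + 1/50)) - 9/739 = -153/((200/1401)*(1451/50)) - 9/739 = -153/5804/1401 - 9/739 = -153*1401/5804 - 9/739 = -214353/5804 - 9/739 = -158459103/4289156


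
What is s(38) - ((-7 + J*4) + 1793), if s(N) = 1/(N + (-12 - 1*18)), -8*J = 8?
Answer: -14255/8 ≈ -1781.9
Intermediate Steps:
J = -1 (J = -⅛*8 = -1)
s(N) = 1/(-30 + N) (s(N) = 1/(N + (-12 - 18)) = 1/(N - 30) = 1/(-30 + N))
s(38) - ((-7 + J*4) + 1793) = 1/(-30 + 38) - ((-7 - 1*4) + 1793) = 1/8 - ((-7 - 4) + 1793) = ⅛ - (-11 + 1793) = ⅛ - 1*1782 = ⅛ - 1782 = -14255/8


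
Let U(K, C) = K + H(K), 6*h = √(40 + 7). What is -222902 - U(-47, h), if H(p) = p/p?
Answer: -222856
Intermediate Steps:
H(p) = 1
h = √47/6 (h = √(40 + 7)/6 = √47/6 ≈ 1.1426)
U(K, C) = 1 + K (U(K, C) = K + 1 = 1 + K)
-222902 - U(-47, h) = -222902 - (1 - 47) = -222902 - 1*(-46) = -222902 + 46 = -222856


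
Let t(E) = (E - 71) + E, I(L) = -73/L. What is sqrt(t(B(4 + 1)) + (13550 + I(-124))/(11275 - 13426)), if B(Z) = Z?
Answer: I*sqrt(14777198637)/14818 ≈ 8.2036*I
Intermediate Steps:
t(E) = -71 + 2*E (t(E) = (-71 + E) + E = -71 + 2*E)
sqrt(t(B(4 + 1)) + (13550 + I(-124))/(11275 - 13426)) = sqrt((-71 + 2*(4 + 1)) + (13550 - 73/(-124))/(11275 - 13426)) = sqrt((-71 + 2*5) + (13550 - 73*(-1/124))/(-2151)) = sqrt((-71 + 10) + (13550 + 73/124)*(-1/2151)) = sqrt(-61 + (1680273/124)*(-1/2151)) = sqrt(-61 - 186697/29636) = sqrt(-1994493/29636) = I*sqrt(14777198637)/14818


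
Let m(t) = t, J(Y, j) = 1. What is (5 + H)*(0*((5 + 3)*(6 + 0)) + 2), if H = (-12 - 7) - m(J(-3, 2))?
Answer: -30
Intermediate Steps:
H = -20 (H = (-12 - 7) - 1*1 = -19 - 1 = -20)
(5 + H)*(0*((5 + 3)*(6 + 0)) + 2) = (5 - 20)*(0*((5 + 3)*(6 + 0)) + 2) = -15*(0*(8*6) + 2) = -15*(0*48 + 2) = -15*(0 + 2) = -15*2 = -30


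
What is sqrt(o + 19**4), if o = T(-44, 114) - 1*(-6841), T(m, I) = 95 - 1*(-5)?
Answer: sqrt(137262) ≈ 370.49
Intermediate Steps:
T(m, I) = 100 (T(m, I) = 95 + 5 = 100)
o = 6941 (o = 100 - 1*(-6841) = 100 + 6841 = 6941)
sqrt(o + 19**4) = sqrt(6941 + 19**4) = sqrt(6941 + 130321) = sqrt(137262)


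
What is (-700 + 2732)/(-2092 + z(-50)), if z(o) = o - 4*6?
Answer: -1016/1083 ≈ -0.93814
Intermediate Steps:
z(o) = -24 + o (z(o) = o - 24 = -24 + o)
(-700 + 2732)/(-2092 + z(-50)) = (-700 + 2732)/(-2092 + (-24 - 50)) = 2032/(-2092 - 74) = 2032/(-2166) = 2032*(-1/2166) = -1016/1083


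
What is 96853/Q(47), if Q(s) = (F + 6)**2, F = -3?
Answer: 96853/9 ≈ 10761.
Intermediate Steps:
Q(s) = 9 (Q(s) = (-3 + 6)**2 = 3**2 = 9)
96853/Q(47) = 96853/9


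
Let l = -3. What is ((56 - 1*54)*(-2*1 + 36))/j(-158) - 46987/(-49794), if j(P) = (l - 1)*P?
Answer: 2067611/1966863 ≈ 1.0512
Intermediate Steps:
j(P) = -4*P (j(P) = (-3 - 1)*P = -4*P)
((56 - 1*54)*(-2*1 + 36))/j(-158) - 46987/(-49794) = ((56 - 1*54)*(-2*1 + 36))/((-4*(-158))) - 46987/(-49794) = ((56 - 54)*(-2 + 36))/632 - 46987*(-1/49794) = (2*34)*(1/632) + 46987/49794 = 68*(1/632) + 46987/49794 = 17/158 + 46987/49794 = 2067611/1966863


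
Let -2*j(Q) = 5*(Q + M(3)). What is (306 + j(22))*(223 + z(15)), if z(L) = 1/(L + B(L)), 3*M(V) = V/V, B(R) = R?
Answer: 10043191/180 ≈ 55796.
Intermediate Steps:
M(V) = ⅓ (M(V) = (V/V)/3 = (⅓)*1 = ⅓)
z(L) = 1/(2*L) (z(L) = 1/(L + L) = 1/(2*L))
j(Q) = -⅚ - 5*Q/2 (j(Q) = -5*(Q + ⅓)/2 = -5*(⅓ + Q)/2 = -(5/3 + 5*Q)/2 = -⅚ - 5*Q/2)
(306 + j(22))*(223 + z(15)) = (306 + (-⅚ - 5/2*22))*(223 + (½)/15) = (306 + (-⅚ - 55))*(223 + (½)*(1/15)) = (306 - 335/6)*(223 + 1/30) = (1501/6)*(6691/30) = 10043191/180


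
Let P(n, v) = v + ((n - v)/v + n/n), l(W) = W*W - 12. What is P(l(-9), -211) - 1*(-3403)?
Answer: 673443/211 ≈ 3191.7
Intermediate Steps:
l(W) = -12 + W**2 (l(W) = W**2 - 12 = -12 + W**2)
P(n, v) = 1 + v + (n - v)/v (P(n, v) = v + ((n - v)/v + 1) = v + (1 + (n - v)/v) = 1 + v + (n - v)/v)
P(l(-9), -211) - 1*(-3403) = (-211 + (-12 + (-9)**2)/(-211)) - 1*(-3403) = (-211 + (-12 + 81)*(-1/211)) + 3403 = (-211 + 69*(-1/211)) + 3403 = (-211 - 69/211) + 3403 = -44590/211 + 3403 = 673443/211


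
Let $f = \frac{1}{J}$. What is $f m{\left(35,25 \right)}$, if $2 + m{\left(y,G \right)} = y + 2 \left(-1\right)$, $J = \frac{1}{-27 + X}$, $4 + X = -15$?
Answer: $-1426$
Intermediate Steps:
$X = -19$ ($X = -4 - 15 = -19$)
$J = - \frac{1}{46}$ ($J = \frac{1}{-27 - 19} = \frac{1}{-46} = - \frac{1}{46} \approx -0.021739$)
$f = -46$ ($f = \frac{1}{- \frac{1}{46}} = -46$)
$m{\left(y,G \right)} = -4 + y$ ($m{\left(y,G \right)} = -2 + \left(y + 2 \left(-1\right)\right) = -2 + \left(y - 2\right) = -2 + \left(-2 + y\right) = -4 + y$)
$f m{\left(35,25 \right)} = - 46 \left(-4 + 35\right) = \left(-46\right) 31 = -1426$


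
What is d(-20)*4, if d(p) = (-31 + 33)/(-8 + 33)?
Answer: 8/25 ≈ 0.32000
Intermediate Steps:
d(p) = 2/25
d(-20)*4 = (2/25)*4 = 8/25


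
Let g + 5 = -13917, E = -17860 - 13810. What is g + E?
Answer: -45592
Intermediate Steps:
E = -31670
g = -13922 (g = -5 - 13917 = -13922)
g + E = -13922 - 31670 = -45592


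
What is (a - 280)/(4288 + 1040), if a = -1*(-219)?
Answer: -61/5328 ≈ -0.011449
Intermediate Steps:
a = 219
(a - 280)/(4288 + 1040) = (219 - 280)/(4288 + 1040) = -61/5328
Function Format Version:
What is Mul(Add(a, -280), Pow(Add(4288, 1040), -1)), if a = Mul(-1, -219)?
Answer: Rational(-61, 5328) ≈ -0.011449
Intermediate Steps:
a = 219
Mul(Add(a, -280), Pow(Add(4288, 1040), -1)) = Mul(Add(219, -280), Pow(Add(4288, 1040), -1)) = Mul(-61, Pow(5328, -1)) = Mul(-61, Rational(1, 5328)) = Rational(-61, 5328)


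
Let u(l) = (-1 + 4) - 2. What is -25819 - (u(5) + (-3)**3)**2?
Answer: -26495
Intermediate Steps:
u(l) = 1 (u(l) = 3 - 2 = 1)
-25819 - (u(5) + (-3)**3)**2 = -25819 - (1 + (-3)**3)**2 = -25819 - (1 - 27)**2 = -25819 - 1*(-26)**2 = -25819 - 1*676 = -25819 - 676 = -26495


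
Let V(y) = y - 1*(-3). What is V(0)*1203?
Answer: 3609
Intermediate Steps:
V(y) = 3 + y (V(y) = y + 3 = 3 + y)
V(0)*1203 = (3 + 0)*1203 = 3*1203 = 3609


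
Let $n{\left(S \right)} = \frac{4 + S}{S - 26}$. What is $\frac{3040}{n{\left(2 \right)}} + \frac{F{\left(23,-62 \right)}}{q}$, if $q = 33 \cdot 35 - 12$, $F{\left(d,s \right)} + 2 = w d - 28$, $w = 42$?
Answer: $- \frac{1544216}{127} \approx -12159.0$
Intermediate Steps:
$F{\left(d,s \right)} = -30 + 42 d$ ($F{\left(d,s \right)} = -2 + \left(42 d - 28\right) = -2 + \left(-28 + 42 d\right) = -30 + 42 d$)
$q = 1143$ ($q = 1155 - 12 = 1143$)
$n{\left(S \right)} = \frac{4 + S}{-26 + S}$
$\frac{3040}{n{\left(2 \right)}} + \frac{F{\left(23,-62 \right)}}{q} = \frac{3040}{\frac{1}{-26 + 2} \left(4 + 2\right)} + \frac{-30 + 42 \cdot 23}{1143} = \frac{3040}{\frac{1}{-24} \cdot 6} + \left(-30 + 966\right) \frac{1}{1143} = \frac{3040}{\left(- \frac{1}{24}\right) 6} + 936 \cdot \frac{1}{1143} = \frac{3040}{- \frac{1}{4}} + \frac{104}{127} = 3040 \left(-4\right) + \frac{104}{127} = -12160 + \frac{104}{127} = - \frac{1544216}{127}$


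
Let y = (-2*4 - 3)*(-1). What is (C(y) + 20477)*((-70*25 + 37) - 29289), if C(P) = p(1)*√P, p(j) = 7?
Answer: -634827954 - 217014*√11 ≈ -6.3555e+8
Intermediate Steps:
y = 11 (y = (-8 - 3)*(-1) = -11*(-1) = 11)
C(P) = 7*√P
(C(y) + 20477)*((-70*25 + 37) - 29289) = (7*√11 + 20477)*((-70*25 + 37) - 29289) = (20477 + 7*√11)*((-1750 + 37) - 29289) = (20477 + 7*√11)*(-1713 - 29289) = (20477 + 7*√11)*(-31002) = -634827954 - 217014*√11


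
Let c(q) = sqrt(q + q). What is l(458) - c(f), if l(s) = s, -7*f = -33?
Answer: 458 - sqrt(462)/7 ≈ 454.93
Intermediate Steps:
f = 33/7 (f = -1/7*(-33) = 33/7 ≈ 4.7143)
c(q) = sqrt(2)*sqrt(q) (c(q) = sqrt(2*q) = sqrt(2)*sqrt(q))
l(458) - c(f) = 458 - sqrt(2)*sqrt(33/7) = 458 - sqrt(2)*sqrt(231)/7 = 458 - sqrt(462)/7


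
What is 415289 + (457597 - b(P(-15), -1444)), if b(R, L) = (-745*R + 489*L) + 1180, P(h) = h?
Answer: 1566647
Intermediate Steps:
b(R, L) = 1180 - 745*R + 489*L
415289 + (457597 - b(P(-15), -1444)) = 415289 + (457597 - (1180 - 745*(-15) + 489*(-1444))) = 415289 + (457597 - (1180 + 11175 - 706116)) = 415289 + (457597 - 1*(-693761)) = 415289 + (457597 + 693761) = 415289 + 1151358 = 1566647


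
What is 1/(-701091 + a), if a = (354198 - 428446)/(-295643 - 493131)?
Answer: -394387/276501139093 ≈ -1.4263e-6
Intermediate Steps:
a = 37124/394387 (a = -74248/(-788774) = -74248*(-1/788774) = 37124/394387 ≈ 0.094131)
1/(-701091 + a) = 1/(-701091 + 37124/394387) = 1/(-276501139093/394387) = -394387/276501139093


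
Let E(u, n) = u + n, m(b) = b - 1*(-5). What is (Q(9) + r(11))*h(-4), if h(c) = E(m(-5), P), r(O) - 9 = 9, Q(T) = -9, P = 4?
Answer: 36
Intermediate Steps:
r(O) = 18 (r(O) = 9 + 9 = 18)
m(b) = 5 + b (m(b) = b + 5 = 5 + b)
E(u, n) = n + u
h(c) = 4 (h(c) = 4 + (5 - 5) = 4 + 0 = 4)
(Q(9) + r(11))*h(-4) = (-9 + 18)*4 = 9*4 = 36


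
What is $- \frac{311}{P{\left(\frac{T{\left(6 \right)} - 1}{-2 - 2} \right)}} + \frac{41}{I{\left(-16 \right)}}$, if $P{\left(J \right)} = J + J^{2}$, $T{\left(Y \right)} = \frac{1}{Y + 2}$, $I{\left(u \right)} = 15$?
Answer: $- \frac{1588589}{1365} \approx -1163.8$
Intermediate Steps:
$T{\left(Y \right)} = \frac{1}{2 + Y}$
$- \frac{311}{P{\left(\frac{T{\left(6 \right)} - 1}{-2 - 2} \right)}} + \frac{41}{I{\left(-16 \right)}} = - \frac{311}{\frac{\frac{1}{2 + 6} - 1}{-2 - 2} \left(1 + \frac{\frac{1}{2 + 6} - 1}{-2 - 2}\right)} + \frac{41}{15} = - \frac{311}{\frac{\frac{1}{8} - 1}{-4} \left(1 + \frac{\frac{1}{8} - 1}{-4}\right)} + 41 \cdot \frac{1}{15} = - \frac{311}{\left(\frac{1}{8} - 1\right) \left(- \frac{1}{4}\right) \left(1 + \left(\frac{1}{8} - 1\right) \left(- \frac{1}{4}\right)\right)} + \frac{41}{15} = - \frac{311}{\left(- \frac{7}{8}\right) \left(- \frac{1}{4}\right) \left(1 - - \frac{7}{32}\right)} + \frac{41}{15} = - \frac{311}{\frac{7}{32} \left(1 + \frac{7}{32}\right)} + \frac{41}{15} = - \frac{311}{\frac{7}{32} \cdot \frac{39}{32}} + \frac{41}{15} = - \frac{311}{\frac{273}{1024}} + \frac{41}{15} = \left(-311\right) \frac{1024}{273} + \frac{41}{15} = - \frac{318464}{273} + \frac{41}{15} = - \frac{1588589}{1365}$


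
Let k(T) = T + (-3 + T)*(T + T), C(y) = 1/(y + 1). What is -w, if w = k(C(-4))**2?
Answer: -289/81 ≈ -3.5679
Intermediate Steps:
C(y) = 1/(1 + y)
k(T) = T + 2*T*(-3 + T) (k(T) = T + (-3 + T)*(2*T) = T + 2*T*(-3 + T))
w = 289/81 (w = ((-5 + 2/(1 - 4))/(1 - 4))**2 = ((-5 + 2/(-3))/(-3))**2 = (-(-5 + 2*(-1/3))/3)**2 = (-(-5 - 2/3)/3)**2 = (-1/3*(-17/3))**2 = (17/9)**2 = 289/81 ≈ 3.5679)
-w = -1*289/81 = -289/81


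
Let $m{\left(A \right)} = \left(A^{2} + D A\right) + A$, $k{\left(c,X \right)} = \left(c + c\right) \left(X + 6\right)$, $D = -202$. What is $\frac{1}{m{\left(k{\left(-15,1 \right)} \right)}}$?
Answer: $\frac{1}{86310} \approx 1.1586 \cdot 10^{-5}$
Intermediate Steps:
$k{\left(c,X \right)} = 2 c \left(6 + X\right)$
$m{\left(A \right)} = A^{2} - 201 A$ ($m{\left(A \right)} = \left(A^{2} - 202 A\right) + A = A^{2} - 201 A$)
$\frac{1}{m{\left(k{\left(-15,1 \right)} \right)}} = \frac{1}{2 \left(-15\right) \left(6 + 1\right) \left(-201 + 2 \left(-15\right) \left(6 + 1\right)\right)} = \frac{1}{2 \left(-15\right) 7 \left(-201 + 2 \left(-15\right) 7\right)} = \frac{1}{\left(-210\right) \left(-201 - 210\right)} = \frac{1}{\left(-210\right) \left(-411\right)} = \frac{1}{86310}$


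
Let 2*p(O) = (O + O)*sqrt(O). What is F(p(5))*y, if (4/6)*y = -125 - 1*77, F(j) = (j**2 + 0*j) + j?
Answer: -37875 - 1515*sqrt(5) ≈ -41263.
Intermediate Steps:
p(O) = O**(3/2) (p(O) = ((O + O)*sqrt(O))/2 = ((2*O)*sqrt(O))/2 = (2*O**(3/2))/2 = O**(3/2))
F(j) = j + j**2 (F(j) = (j**2 + 0) + j = j**2 + j = j + j**2)
y = -303 (y = 3*(-125 - 1*77)/2 = 3*(-125 - 77)/2 = (3/2)*(-202) = -303)
F(p(5))*y = (5**(3/2)*(1 + 5**(3/2)))*(-303) = ((5*sqrt(5))*(1 + 5*sqrt(5)))*(-303) = (5*sqrt(5)*(1 + 5*sqrt(5)))*(-303) = -1515*sqrt(5)*(1 + 5*sqrt(5))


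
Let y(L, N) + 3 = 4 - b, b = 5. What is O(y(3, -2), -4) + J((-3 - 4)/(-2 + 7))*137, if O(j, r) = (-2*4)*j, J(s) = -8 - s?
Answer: -4361/5 ≈ -872.20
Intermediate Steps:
y(L, N) = -4 (y(L, N) = -3 + (4 - 1*5) = -3 + (4 - 5) = -3 - 1 = -4)
O(j, r) = -8*j
O(y(3, -2), -4) + J((-3 - 4)/(-2 + 7))*137 = -8*(-4) + (-8 - (-3 - 4)/(-2 + 7))*137 = 32 + (-8 - (-7)/5)*137 = 32 + (-8 - 1*(-7/5))*137 = 32 + (-8 + 7/5)*137 = 32 - 33/5*137 = 32 - 4521/5 = -4361/5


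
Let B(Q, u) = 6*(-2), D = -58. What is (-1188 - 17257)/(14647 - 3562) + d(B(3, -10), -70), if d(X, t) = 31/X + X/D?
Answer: -346359/85724 ≈ -4.0404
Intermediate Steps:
B(Q, u) = -12
d(X, t) = 31/X - X/58 (d(X, t) = 31/X + X/(-58) = 31/X + X*(-1/58) = 31/X - X/58)
(-1188 - 17257)/(14647 - 3562) + d(B(3, -10), -70) = (-1188 - 17257)/(14647 - 3562) + (31/(-12) - 1/58*(-12)) = -18445/11085 + (31*(-1/12) + 6/29) = -18445*1/11085 + (-31/12 + 6/29) = -3689/2217 - 827/348 = -346359/85724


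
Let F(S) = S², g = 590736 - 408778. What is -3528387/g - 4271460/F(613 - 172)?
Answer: -69687169087/1685113038 ≈ -41.355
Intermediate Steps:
g = 181958
-3528387/g - 4271460/F(613 - 172) = -3528387/181958 - 4271460/(613 - 172)² = -3528387*1/181958 - 4271460/(441²) = -3528387/181958 - 4271460/194481 = -3528387/181958 - 4271460*1/194481 = -3528387/181958 - 1423820/64827 = -69687169087/1685113038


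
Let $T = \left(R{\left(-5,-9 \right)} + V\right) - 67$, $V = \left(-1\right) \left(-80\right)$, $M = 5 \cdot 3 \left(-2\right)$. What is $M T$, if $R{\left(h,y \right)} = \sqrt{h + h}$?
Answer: $-390 - 30 i \sqrt{10} \approx -390.0 - 94.868 i$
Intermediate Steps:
$R{\left(h,y \right)} = \sqrt{2} \sqrt{h}$ ($R{\left(h,y \right)} = \sqrt{2 h} = \sqrt{2} \sqrt{h}$)
$M = -30$ ($M = 15 \left(-2\right) = -30$)
$V = 80$
$T = 13 + i \sqrt{10}$ ($T = \left(\sqrt{2} \sqrt{-5} + 80\right) - 67 = \left(\sqrt{2} i \sqrt{5} + 80\right) - 67 = \left(i \sqrt{10} + 80\right) - 67 = \left(80 + i \sqrt{10}\right) - 67 = 13 + i \sqrt{10} \approx 13.0 + 3.1623 i$)
$M T = - 30 \left(13 + i \sqrt{10}\right) = -390 - 30 i \sqrt{10}$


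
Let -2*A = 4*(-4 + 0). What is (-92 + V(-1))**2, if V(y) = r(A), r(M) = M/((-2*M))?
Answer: 34225/4 ≈ 8556.3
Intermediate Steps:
A = 8 (A = -2*(-4 + 0) = -2*(-4) = -1/2*(-16) = 8)
r(M) = -1/2 (r(M) = M*(-1/(2*M)) = -1/2)
V(y) = -1/2
(-92 + V(-1))**2 = (-92 - 1/2)**2 = (-185/2)**2 = 34225/4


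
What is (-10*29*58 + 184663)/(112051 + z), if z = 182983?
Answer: 167843/295034 ≈ 0.56889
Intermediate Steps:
(-10*29*58 + 184663)/(112051 + z) = (-10*29*58 + 184663)/(112051 + 182983) = (-290*58 + 184663)/295034 = (-16820 + 184663)*(1/295034) = 167843*(1/295034) = 167843/295034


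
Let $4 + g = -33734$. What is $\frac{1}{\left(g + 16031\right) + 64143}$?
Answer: $\frac{1}{46436} \approx 2.1535 \cdot 10^{-5}$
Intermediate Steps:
$g = -33738$ ($g = -4 - 33734 = -33738$)
$\frac{1}{\left(g + 16031\right) + 64143} = \frac{1}{\left(-33738 + 16031\right) + 64143} = \frac{1}{-17707 + 64143} = \frac{1}{46436}$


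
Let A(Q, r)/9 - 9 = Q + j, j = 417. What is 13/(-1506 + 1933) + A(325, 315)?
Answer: 2886106/427 ≈ 6759.0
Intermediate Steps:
A(Q, r) = 3834 + 9*Q (A(Q, r) = 81 + 9*(Q + 417) = 81 + 9*(417 + Q) = 81 + (3753 + 9*Q) = 3834 + 9*Q)
13/(-1506 + 1933) + A(325, 315) = 13/(-1506 + 1933) + (3834 + 9*325) = 13/427 + (3834 + 2925) = 13*(1/427) + 6759 = 13/427 + 6759 = 2886106/427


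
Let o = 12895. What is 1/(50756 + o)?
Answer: 1/63651 ≈ 1.5711e-5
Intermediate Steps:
1/(50756 + o) = 1/(50756 + 12895) = 1/63651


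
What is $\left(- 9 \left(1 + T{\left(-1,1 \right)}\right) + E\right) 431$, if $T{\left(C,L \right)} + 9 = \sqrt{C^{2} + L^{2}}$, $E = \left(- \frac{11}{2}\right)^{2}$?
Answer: $\frac{176279}{4} - 3879 \sqrt{2} \approx 38584.0$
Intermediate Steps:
$E = \frac{121}{4}$ ($E = \left(\left(-11\right) \frac{1}{2}\right)^{2} = \left(- \frac{11}{2}\right)^{2} = \frac{121}{4} \approx 30.25$)
$T{\left(C,L \right)} = -9 + \sqrt{C^{2} + L^{2}}$
$\left(- 9 \left(1 + T{\left(-1,1 \right)}\right) + E\right) 431 = \left(- 9 \left(1 - \left(9 - \sqrt{\left(-1\right)^{2} + 1^{2}}\right)\right) + \frac{121}{4}\right) 431 = \left(- 9 \left(1 - \left(9 - \sqrt{1 + 1}\right)\right) + \frac{121}{4}\right) 431 = \left(- 9 \left(1 - \left(9 - \sqrt{2}\right)\right) + \frac{121}{4}\right) 431 = \left(- 9 \left(-8 + \sqrt{2}\right) + \frac{121}{4}\right) 431 = \left(\left(72 - 9 \sqrt{2}\right) + \frac{121}{4}\right) 431 = \left(\frac{409}{4} - 9 \sqrt{2}\right) 431 = \frac{176279}{4} - 3879 \sqrt{2}$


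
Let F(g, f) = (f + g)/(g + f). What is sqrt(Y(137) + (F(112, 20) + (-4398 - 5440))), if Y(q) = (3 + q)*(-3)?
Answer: I*sqrt(10257) ≈ 101.28*I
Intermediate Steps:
F(g, f) = 1 (F(g, f) = (f + g)/(f + g) = 1)
Y(q) = -9 - 3*q
sqrt(Y(137) + (F(112, 20) + (-4398 - 5440))) = sqrt((-9 - 3*137) + (1 + (-4398 - 5440))) = sqrt((-9 - 411) + (1 - 9838)) = sqrt(-420 - 9837) = sqrt(-10257) = I*sqrt(10257)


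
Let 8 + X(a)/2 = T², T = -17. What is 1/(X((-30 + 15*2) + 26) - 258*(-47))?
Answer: 1/12688 ≈ 7.8815e-5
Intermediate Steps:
X(a) = 562 (X(a) = -16 + 2*(-17)² = -16 + 2*289 = -16 + 578 = 562)
1/(X((-30 + 15*2) + 26) - 258*(-47)) = 1/(562 - 258*(-47)) = 1/(562 + 12126) = 1/12688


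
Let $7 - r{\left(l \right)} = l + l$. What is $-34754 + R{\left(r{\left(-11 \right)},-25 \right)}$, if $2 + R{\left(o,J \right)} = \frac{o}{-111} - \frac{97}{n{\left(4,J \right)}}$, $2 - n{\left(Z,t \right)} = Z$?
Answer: $- \frac{7705123}{222} \approx -34708.0$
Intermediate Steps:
$n{\left(Z,t \right)} = 2 - Z$
$r{\left(l \right)} = 7 - 2 l$ ($r{\left(l \right)} = 7 - \left(l + l\right) = 7 - 2 l$)
$R{\left(o,J \right)} = \frac{93}{2} - \frac{o}{111}$ ($R{\left(o,J \right)} = -2 + \left(\frac{o}{-111} - \frac{97}{2 - 4}\right) = -2 + \left(o \left(- \frac{1}{111}\right) - \frac{97}{2 - 4}\right) = -2 - \left(- \frac{97}{2} + \frac{o}{111}\right) = \frac{93}{2} - \frac{o}{111}$)
$-34754 + R{\left(r{\left(-11 \right)},-25 \right)} = -34754 + \left(\frac{93}{2} - \frac{7 - -22}{111}\right) = -34754 + \left(\frac{93}{2} - \frac{7 + 22}{111}\right) = -34754 + \left(\frac{93}{2} - \frac{29}{111}\right) = -34754 + \frac{10265}{222} = - \frac{7705123}{222}$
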